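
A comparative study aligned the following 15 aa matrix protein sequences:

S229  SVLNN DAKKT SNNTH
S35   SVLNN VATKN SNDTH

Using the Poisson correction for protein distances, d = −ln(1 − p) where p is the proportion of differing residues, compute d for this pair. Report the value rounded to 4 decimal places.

Mismatches occur at site 6 (D/V), site 8 (K/T), site 10 (T/N), site 13 (N/D).
p = 4/15 = 0.266667.
d = −ln(1 − 0.266667) = −ln(0.733333) = 0.3102.

0.3102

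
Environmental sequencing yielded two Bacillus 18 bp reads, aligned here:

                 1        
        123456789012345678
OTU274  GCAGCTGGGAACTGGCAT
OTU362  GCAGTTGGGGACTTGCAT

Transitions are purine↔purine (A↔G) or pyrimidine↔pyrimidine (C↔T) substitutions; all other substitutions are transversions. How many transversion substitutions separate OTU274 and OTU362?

The sequences differ at positions 5 (C/T, transition), 10 (A/G, transition), 14 (G/T, transversion).
Of the 3 differences, 2 transitions and 1 transversion, so the answer is 1.

1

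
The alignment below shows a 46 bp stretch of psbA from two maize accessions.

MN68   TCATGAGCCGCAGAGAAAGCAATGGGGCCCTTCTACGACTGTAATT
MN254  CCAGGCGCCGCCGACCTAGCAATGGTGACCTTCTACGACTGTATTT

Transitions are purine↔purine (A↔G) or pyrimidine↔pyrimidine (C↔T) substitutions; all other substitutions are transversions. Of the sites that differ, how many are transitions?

The sequences differ at positions 1 (T/C, transition), 4 (T/G, transversion), 6 (A/C, transversion), 12 (A/C, transversion), 15 (G/C, transversion), 16 (A/C, transversion), 17 (A/T, transversion), 26 (G/T, transversion), 28 (C/A, transversion), 44 (A/T, transversion).
Of the 10 differences, 1 transition and 9 transversions, so the answer is 1.

1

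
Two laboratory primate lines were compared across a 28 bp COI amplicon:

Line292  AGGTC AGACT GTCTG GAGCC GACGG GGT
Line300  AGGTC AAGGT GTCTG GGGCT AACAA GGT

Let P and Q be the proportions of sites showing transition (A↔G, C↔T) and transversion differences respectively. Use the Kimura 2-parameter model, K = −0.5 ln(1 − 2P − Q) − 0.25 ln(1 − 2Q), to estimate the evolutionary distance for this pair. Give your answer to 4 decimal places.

Differing sites — 7:G/A (Ti); 8:A/G (Ti); 9:C/G (Tv); 17:A/G (Ti); 20:C/T (Ti); 21:G/A (Ti); 24:G/A (Ti); 25:G/A (Ti).
Of the 8 differences, 7 transitions and 1 transversion over 28 sites: P = 7/28 = 0.250000, Q = 1/28 = 0.035714.
d = −0.5·ln(0.464286) − 0.25·ln(0.928572) = −0.5·(-0.767255) − 0.25·(-0.074107) = 0.4022.

0.4022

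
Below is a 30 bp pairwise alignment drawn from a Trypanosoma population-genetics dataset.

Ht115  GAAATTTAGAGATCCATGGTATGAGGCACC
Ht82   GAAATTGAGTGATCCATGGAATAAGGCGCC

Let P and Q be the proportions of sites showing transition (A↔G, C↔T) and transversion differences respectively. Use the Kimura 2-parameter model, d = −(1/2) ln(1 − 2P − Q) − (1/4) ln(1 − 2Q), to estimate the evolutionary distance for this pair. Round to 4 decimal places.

The sequences differ at positions 7 (T/G, transversion), 10 (A/T, transversion), 20 (T/A, transversion), 23 (G/A, transition), 28 (A/G, transition).
Of the 5 differences, 2 transitions and 3 transversions over 30 sites: P = 2/30 = 0.066667, Q = 3/30 = 0.100000.
d = −0.5·ln(0.766666) − 0.25·ln(0.800000) = −0.5·(-0.265704) − 0.25·(-0.223144) = 0.1886.

0.1886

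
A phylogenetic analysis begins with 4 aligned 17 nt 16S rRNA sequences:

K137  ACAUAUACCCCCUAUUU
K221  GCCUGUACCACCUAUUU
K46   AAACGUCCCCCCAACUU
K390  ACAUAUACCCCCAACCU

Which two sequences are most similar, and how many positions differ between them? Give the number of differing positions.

3

Pairwise Hamming distances:
  K137 vs K221: 4
  K137 vs K46: 6
  K137 vs K390: 3
  K221 vs K46: 8
  K221 vs K390: 7
  K46 vs K390: 5
The smallest is 3, between K137 and K390.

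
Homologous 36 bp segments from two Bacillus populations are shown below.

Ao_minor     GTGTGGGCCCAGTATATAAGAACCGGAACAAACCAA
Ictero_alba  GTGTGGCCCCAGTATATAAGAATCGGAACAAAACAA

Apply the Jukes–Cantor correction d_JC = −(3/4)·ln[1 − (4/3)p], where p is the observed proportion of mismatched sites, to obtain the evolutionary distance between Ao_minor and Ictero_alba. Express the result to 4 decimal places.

0.0883

Differing sites — 7:G/C; 23:C/T; 33:C/A.
p = 3/36 = 0.083333.
d = −0.75 · ln(1 − (4/3)·0.083333) = −0.75 · ln(0.888889) = −0.75 · (-0.117783) = 0.0883.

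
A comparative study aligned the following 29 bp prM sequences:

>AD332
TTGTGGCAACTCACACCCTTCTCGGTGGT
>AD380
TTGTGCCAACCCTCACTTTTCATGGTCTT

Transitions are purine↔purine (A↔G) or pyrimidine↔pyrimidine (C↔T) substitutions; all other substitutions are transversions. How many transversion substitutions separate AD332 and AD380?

5

The sequences differ at positions 6 (G/C, transversion), 11 (T/C, transition), 13 (A/T, transversion), 17 (C/T, transition), 18 (C/T, transition), 22 (T/A, transversion), 23 (C/T, transition), 27 (G/C, transversion), 28 (G/T, transversion).
Of the 9 differences, 4 transitions and 5 transversions, so the answer is 5.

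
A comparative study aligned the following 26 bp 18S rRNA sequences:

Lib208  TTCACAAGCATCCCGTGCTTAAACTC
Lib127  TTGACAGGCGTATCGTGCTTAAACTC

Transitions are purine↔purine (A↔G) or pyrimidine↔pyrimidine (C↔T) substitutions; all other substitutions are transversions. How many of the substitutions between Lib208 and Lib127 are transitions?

The sequences differ at positions 3 (C/G, transversion), 7 (A/G, transition), 10 (A/G, transition), 12 (C/A, transversion), 13 (C/T, transition).
Of the 5 differences, 3 transitions and 2 transversions, so the answer is 3.

3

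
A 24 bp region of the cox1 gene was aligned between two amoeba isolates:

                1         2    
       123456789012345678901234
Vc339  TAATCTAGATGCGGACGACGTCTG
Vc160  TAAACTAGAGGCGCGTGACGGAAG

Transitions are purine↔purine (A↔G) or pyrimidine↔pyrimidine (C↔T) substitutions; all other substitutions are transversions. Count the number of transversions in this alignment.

6

Differing sites — 4:T/A (Tv); 10:T/G (Tv); 14:G/C (Tv); 15:A/G (Ti); 16:C/T (Ti); 21:T/G (Tv); 22:C/A (Tv); 23:T/A (Tv).
Of the 8 differences, 2 transitions and 6 transversions, so the answer is 6.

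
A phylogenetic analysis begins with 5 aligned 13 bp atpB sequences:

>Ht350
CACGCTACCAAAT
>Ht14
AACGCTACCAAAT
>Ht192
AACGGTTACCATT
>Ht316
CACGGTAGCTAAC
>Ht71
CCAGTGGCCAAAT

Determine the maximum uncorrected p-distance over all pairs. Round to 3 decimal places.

0.692

Pairwise Hamming distances:
  Ht350 vs Ht14: 1
  Ht350 vs Ht192: 6
  Ht350 vs Ht316: 4
  Ht350 vs Ht71: 5
  Ht14 vs Ht192: 5
  Ht14 vs Ht316: 5
  Ht14 vs Ht71: 6
  Ht192 vs Ht316: 6
  Ht192 vs Ht71: 9
  Ht316 vs Ht71: 8
The largest is 9 mismatches, between Ht192 and Ht71; p = 9/13 = 0.692.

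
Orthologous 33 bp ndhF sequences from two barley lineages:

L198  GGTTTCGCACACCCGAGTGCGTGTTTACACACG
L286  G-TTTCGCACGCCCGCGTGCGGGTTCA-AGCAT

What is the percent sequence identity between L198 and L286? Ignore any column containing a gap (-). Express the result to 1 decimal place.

Excluding the 2 gap columns leaves 31 comparable sites.
Mismatches occur at site 11 (A↔G), site 16 (A↔C), site 22 (T↔G), site 26 (T↔C), site 30 (C↔G), site 31 (A↔C), site 32 (C↔A), site 33 (G↔T).
23 of the 31 comparable sites match, so the percent identity is 23/31 × 100 = 74.2%.

74.2%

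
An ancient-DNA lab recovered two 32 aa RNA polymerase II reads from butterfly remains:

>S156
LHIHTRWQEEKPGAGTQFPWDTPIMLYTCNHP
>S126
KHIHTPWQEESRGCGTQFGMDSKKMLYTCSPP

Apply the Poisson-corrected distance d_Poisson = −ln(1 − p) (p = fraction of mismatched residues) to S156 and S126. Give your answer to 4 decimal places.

Differing sites — 1:L/K; 6:R/P; 11:K/S; 12:P/R; 14:A/C; 19:P/G; 20:W/M; 22:T/S; 23:P/K; 24:I/K; 30:N/S; 31:H/P.
p = 12/32 = 0.375000.
d = −ln(1 − 0.375000) = −ln(0.625000) = 0.4700.

0.4700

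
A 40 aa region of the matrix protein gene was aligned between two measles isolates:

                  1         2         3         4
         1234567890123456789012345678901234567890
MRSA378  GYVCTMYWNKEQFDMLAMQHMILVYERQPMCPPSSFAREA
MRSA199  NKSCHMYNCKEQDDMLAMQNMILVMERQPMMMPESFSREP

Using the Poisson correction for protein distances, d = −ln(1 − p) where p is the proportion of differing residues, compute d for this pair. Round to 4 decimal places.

Mismatches occur at site 1 (G/N), site 2 (Y/K), site 3 (V/S), site 5 (T/H), site 8 (W/N), site 9 (N/C), site 13 (F/D), site 20 (H/N), site 25 (Y/M), site 31 (C/M), site 32 (P/M), site 34 (S/E), site 37 (A/S), site 40 (A/P).
p = 14/40 = 0.350000.
d = −ln(1 − 0.350000) = −ln(0.650000) = 0.4308.

0.4308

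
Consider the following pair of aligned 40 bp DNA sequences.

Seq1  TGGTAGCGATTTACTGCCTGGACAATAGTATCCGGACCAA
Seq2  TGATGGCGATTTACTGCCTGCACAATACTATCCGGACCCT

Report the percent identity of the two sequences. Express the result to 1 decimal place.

85.0%

Differing sites — 3:G/A; 5:A/G; 21:G/C; 28:G/C; 39:A/C; 40:A/T.
34 of the 40 sites match, so the percent identity is 34/40 × 100 = 85.0%.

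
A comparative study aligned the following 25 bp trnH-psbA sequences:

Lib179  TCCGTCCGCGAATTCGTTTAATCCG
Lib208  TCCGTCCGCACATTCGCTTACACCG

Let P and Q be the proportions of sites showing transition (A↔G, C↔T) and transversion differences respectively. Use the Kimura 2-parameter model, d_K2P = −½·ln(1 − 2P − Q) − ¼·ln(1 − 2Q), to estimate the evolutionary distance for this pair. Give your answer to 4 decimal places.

0.2329

Differing sites — 10:G/A (Ti); 11:A/C (Tv); 17:T/C (Ti); 21:A/C (Tv); 22:T/A (Tv).
Of the 5 differences, 2 transitions and 3 transversions over 25 sites: P = 2/25 = 0.080000, Q = 3/25 = 0.120000.
d = −0.5·ln(0.720000) − 0.25·ln(0.760000) = −0.5·(-0.328504) − 0.25·(-0.274437) = 0.2329.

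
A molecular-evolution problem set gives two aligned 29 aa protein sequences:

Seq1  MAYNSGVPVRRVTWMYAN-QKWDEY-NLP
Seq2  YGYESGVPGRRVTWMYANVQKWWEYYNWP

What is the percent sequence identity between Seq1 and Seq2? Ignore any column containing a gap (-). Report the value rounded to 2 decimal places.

Excluding the 2 gap columns leaves 27 comparable sites.
Mismatches occur at site 1 (M/Y), site 2 (A/G), site 4 (N/E), site 9 (V/G), site 23 (D/W), site 28 (L/W).
21 of the 27 comparable sites match, so the percent identity is 21/27 × 100 = 77.78%.

77.78%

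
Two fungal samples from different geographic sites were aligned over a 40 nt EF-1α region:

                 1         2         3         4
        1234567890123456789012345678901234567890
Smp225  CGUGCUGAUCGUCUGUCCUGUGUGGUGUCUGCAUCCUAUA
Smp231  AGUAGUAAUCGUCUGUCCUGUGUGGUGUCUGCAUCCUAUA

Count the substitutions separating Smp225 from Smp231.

4

Mismatches occur at site 1 (C↔A), site 4 (G↔A), site 5 (C↔G), site 7 (G↔A).
That gives 4 mismatches out of 40 aligned sites, so the Hamming distance is 4.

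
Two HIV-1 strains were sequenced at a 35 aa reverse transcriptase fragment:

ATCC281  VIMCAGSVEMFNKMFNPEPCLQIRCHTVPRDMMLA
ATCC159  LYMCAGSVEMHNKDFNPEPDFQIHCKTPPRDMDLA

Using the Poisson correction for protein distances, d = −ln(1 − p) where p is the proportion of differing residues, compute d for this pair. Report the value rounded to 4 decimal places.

Differing sites — 1:V/L; 2:I/Y; 11:F/H; 14:M/D; 20:C/D; 21:L/F; 24:R/H; 26:H/K; 28:V/P; 33:M/D.
p = 10/35 = 0.285714.
d = −ln(1 − 0.285714) = −ln(0.714286) = 0.3365.

0.3365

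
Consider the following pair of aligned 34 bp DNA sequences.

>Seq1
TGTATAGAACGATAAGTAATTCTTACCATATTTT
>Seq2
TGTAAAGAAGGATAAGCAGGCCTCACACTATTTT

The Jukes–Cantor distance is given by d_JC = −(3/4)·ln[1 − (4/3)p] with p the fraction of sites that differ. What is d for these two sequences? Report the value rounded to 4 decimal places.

Mismatches occur at site 5 (T↔A), site 10 (C↔G), site 17 (T↔C), site 19 (A↔G), site 20 (T↔G), site 21 (T↔C), site 24 (T↔C), site 27 (C↔A), site 28 (A↔C).
p = 9/34 = 0.264706.
d = −0.75 · ln(1 − (4/3)·0.264706) = −0.75 · ln(0.647059) = −0.75 · (-0.435318) = 0.3265.

0.3265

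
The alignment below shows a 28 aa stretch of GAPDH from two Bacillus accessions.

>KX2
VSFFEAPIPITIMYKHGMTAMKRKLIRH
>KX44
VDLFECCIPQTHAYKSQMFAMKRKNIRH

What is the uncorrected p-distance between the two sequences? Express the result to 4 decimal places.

0.3929

The sequences differ at positions 2 (S/D), 3 (F/L), 6 (A/C), 7 (P/C), 10 (I/Q), 12 (I/H), 13 (M/A), 16 (H/S), 17 (G/Q), 19 (T/F), 25 (L/N).
There are 11 differences over 28 sites, so p = 11/28 = 0.3929.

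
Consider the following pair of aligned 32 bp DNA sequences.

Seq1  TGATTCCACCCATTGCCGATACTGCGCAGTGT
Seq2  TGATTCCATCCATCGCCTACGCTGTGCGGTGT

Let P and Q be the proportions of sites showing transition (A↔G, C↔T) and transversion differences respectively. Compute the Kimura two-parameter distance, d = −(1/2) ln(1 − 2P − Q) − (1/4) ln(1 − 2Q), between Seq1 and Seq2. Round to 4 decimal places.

0.2768

Mismatches occur at site 9 (C→T, transition), site 14 (T→C, transition), site 18 (G→T, transversion), site 20 (T→C, transition), site 21 (A→G, transition), site 25 (C→T, transition), site 28 (A→G, transition).
Of the 7 differences, 6 transitions and 1 transversion over 32 sites: P = 6/32 = 0.187500, Q = 1/32 = 0.031250.
d = −0.5·ln(0.593750) − 0.25·ln(0.937500) = −0.5·(-0.521297) − 0.25·(-0.064539) = 0.2768.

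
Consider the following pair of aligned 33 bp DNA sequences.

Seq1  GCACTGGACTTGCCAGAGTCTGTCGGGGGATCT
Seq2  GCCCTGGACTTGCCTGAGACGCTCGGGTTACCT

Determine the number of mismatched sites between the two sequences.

Mismatches occur at site 3 (A/C), site 15 (A/T), site 19 (T/A), site 21 (T/G), site 22 (G/C), site 28 (G/T), site 29 (G/T), site 31 (T/C).
That gives 8 mismatches out of 33 aligned sites, so the Hamming distance is 8.

8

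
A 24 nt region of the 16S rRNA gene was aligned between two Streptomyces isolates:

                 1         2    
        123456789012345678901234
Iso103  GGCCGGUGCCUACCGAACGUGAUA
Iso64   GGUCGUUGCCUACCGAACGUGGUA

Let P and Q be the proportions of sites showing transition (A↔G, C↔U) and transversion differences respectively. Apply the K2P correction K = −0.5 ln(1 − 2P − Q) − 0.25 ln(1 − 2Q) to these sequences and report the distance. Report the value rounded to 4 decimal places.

0.1386

Mismatches occur at site 3 (C↔U, transition), site 6 (G↔U, transversion), site 22 (A↔G, transition).
Of the 3 differences, 2 transitions and 1 transversion over 24 sites: P = 2/24 = 0.083333, Q = 1/24 = 0.041667.
d = −0.5·ln(0.791667) − 0.25·ln(0.916666) = −0.5·(-0.233614) − 0.25·(-0.087012) = 0.1386.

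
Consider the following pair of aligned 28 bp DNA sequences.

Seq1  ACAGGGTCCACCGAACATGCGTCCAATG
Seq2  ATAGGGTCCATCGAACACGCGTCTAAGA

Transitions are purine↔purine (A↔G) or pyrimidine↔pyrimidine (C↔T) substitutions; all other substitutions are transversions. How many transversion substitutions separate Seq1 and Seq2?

The sequences differ at positions 2 (C/T, transition), 11 (C/T, transition), 18 (T/C, transition), 24 (C/T, transition), 27 (T/G, transversion), 28 (G/A, transition).
Of the 6 differences, 5 transitions and 1 transversion, so the answer is 1.

1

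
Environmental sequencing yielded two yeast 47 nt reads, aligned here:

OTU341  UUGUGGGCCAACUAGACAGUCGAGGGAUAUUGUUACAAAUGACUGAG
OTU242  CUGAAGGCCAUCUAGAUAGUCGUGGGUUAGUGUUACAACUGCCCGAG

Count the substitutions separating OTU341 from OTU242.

Differing sites — 1:U/C; 4:U/A; 5:G/A; 11:A/U; 17:C/U; 23:A/U; 27:A/U; 30:U/G; 39:A/C; 42:A/C; 44:U/C.
That gives 11 mismatches out of 47 aligned sites, so the Hamming distance is 11.

11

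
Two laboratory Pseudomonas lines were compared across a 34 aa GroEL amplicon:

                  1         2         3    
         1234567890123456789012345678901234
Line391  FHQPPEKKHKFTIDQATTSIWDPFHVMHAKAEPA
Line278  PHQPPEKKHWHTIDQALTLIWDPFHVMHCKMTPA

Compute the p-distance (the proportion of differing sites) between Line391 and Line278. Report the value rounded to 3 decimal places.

0.235

Mismatches occur at site 1 (F/P), site 10 (K/W), site 11 (F/H), site 17 (T/L), site 19 (S/L), site 29 (A/C), site 31 (A/M), site 32 (E/T).
There are 8 differences over 34 sites, so p = 8/34 = 0.235.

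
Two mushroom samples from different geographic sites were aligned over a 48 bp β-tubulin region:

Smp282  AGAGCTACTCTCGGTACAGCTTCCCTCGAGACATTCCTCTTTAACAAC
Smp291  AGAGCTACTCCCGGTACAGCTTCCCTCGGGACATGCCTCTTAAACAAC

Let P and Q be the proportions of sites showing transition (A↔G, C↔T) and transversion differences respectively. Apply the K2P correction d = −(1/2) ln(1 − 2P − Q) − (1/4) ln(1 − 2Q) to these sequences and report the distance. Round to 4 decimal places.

Differing sites — 11:T/C (Ti); 29:A/G (Ti); 35:T/G (Tv); 42:T/A (Tv).
Of the 4 differences, 2 transitions and 2 transversions over 48 sites: P = 2/48 = 0.041667, Q = 2/48 = 0.041667.
d = −0.5·ln(0.874999) − 0.25·ln(0.916666) = −0.5·(-0.133533) − 0.25·(-0.087012) = 0.0885.

0.0885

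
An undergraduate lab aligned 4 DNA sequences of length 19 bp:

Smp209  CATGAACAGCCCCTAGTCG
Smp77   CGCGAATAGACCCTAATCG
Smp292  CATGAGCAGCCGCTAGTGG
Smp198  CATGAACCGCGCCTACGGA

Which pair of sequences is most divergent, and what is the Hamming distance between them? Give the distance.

Pairwise Hamming distances:
  Smp209 vs Smp77: 5
  Smp209 vs Smp292: 3
  Smp209 vs Smp198: 6
  Smp77 vs Smp292: 8
  Smp77 vs Smp198: 10
  Smp292 vs Smp198: 7
The largest is 10, between Smp77 and Smp198.

10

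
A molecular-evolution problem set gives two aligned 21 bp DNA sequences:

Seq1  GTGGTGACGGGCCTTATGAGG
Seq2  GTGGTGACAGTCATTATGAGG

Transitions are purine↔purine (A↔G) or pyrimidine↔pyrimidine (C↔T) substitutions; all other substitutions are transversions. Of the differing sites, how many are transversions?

2

Differing sites — 9:G/A (Ti); 11:G/T (Tv); 13:C/A (Tv).
Of the 3 differences, 1 transition and 2 transversions, so the answer is 2.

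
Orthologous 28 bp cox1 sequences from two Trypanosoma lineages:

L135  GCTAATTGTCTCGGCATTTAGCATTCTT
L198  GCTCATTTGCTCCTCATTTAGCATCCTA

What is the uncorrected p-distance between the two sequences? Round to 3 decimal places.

0.250

Mismatches occur at site 4 (A/C), site 8 (G/T), site 9 (T/G), site 13 (G/C), site 14 (G/T), site 25 (T/C), site 28 (T/A).
There are 7 differences over 28 sites, so p = 7/28 = 0.250.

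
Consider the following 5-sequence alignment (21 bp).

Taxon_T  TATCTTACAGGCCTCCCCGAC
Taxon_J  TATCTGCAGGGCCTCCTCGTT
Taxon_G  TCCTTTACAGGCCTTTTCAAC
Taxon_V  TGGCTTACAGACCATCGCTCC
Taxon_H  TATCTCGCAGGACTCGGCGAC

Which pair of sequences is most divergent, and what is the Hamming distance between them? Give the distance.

13

Pairwise Hamming distances:
  Taxon_T vs Taxon_J: 7
  Taxon_T vs Taxon_G: 7
  Taxon_T vs Taxon_V: 8
  Taxon_T vs Taxon_H: 5
  Taxon_J vs Taxon_G: 12
  Taxon_J vs Taxon_V: 13
  Taxon_J vs Taxon_H: 9
  Taxon_G vs Taxon_V: 9
  Taxon_G vs Taxon_H: 10
  Taxon_V vs Taxon_H: 11
The largest is 13, between Taxon_J and Taxon_V.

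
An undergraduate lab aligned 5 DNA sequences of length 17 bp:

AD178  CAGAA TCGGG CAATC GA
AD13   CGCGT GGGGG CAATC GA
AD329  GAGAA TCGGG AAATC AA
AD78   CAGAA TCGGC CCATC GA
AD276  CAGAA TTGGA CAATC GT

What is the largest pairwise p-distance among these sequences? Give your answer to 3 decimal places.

0.529

Pairwise Hamming distances:
  AD178 vs AD13: 6
  AD178 vs AD329: 3
  AD178 vs AD78: 2
  AD178 vs AD276: 3
  AD13 vs AD329: 9
  AD13 vs AD78: 8
  AD13 vs AD276: 8
  AD329 vs AD78: 5
  AD329 vs AD276: 6
  AD78 vs AD276: 4
The largest is 9 mismatches, between AD13 and AD329; p = 9/17 = 0.529.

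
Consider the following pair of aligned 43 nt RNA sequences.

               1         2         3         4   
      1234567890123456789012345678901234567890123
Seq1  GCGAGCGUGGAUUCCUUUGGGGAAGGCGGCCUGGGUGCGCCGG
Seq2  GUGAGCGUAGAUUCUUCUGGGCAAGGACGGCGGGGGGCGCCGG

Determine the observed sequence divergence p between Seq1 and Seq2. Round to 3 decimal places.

0.233

Differing sites — 2:C/U; 9:G/A; 15:C/U; 17:U/C; 22:G/C; 27:C/A; 28:G/C; 30:C/G; 32:U/G; 36:U/G.
There are 10 differences over 43 sites, so p = 10/43 = 0.233.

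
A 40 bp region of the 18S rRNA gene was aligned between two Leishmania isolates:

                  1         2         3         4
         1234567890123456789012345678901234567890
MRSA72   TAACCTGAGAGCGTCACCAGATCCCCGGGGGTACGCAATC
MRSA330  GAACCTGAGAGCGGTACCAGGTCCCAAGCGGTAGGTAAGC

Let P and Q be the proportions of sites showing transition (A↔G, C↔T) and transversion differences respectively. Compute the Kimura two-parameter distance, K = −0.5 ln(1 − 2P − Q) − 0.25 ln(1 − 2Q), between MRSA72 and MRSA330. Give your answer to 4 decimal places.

Mismatches occur at site 1 (T↔G, transversion), site 14 (T↔G, transversion), site 15 (C↔T, transition), site 21 (A↔G, transition), site 26 (C↔A, transversion), site 27 (G↔A, transition), site 29 (G↔C, transversion), site 34 (C↔G, transversion), site 36 (C↔T, transition), site 39 (T↔G, transversion).
Of the 10 differences, 4 transitions and 6 transversions over 40 sites: P = 4/40 = 0.100000, Q = 6/40 = 0.150000.
d = −0.5·ln(0.650000) − 0.25·ln(0.700000) = −0.5·(-0.430783) − 0.25·(-0.356675) = 0.3046.

0.3046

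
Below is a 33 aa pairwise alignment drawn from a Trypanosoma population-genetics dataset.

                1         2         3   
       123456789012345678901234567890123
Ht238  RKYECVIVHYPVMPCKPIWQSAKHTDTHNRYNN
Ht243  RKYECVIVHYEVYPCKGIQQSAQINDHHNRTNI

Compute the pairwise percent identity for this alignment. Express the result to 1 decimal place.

Differing sites — 11:P/E; 13:M/Y; 17:P/G; 19:W/Q; 23:K/Q; 24:H/I; 25:T/N; 27:T/H; 31:Y/T; 33:N/I.
23 of the 33 sites match, so the percent identity is 23/33 × 100 = 69.7%.

69.7%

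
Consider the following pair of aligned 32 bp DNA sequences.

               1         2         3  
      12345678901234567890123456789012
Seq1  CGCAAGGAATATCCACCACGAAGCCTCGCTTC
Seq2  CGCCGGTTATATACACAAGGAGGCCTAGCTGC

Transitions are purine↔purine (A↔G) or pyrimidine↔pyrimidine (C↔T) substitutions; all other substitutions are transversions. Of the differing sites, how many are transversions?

8

Differing sites — 4:A/C (Tv); 5:A/G (Ti); 7:G/T (Tv); 8:A/T (Tv); 13:C/A (Tv); 17:C/A (Tv); 19:C/G (Tv); 22:A/G (Ti); 27:C/A (Tv); 31:T/G (Tv).
Of the 10 differences, 2 transitions and 8 transversions, so the answer is 8.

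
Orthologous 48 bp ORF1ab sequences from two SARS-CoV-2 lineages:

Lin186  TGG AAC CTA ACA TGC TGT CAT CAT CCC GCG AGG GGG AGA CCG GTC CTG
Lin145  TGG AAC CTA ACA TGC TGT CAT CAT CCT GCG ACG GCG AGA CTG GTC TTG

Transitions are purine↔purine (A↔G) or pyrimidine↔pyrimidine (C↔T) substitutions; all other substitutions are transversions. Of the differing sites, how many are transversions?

Differing sites — 27:C/T (Ti); 32:G/C (Tv); 35:G/C (Tv); 41:C/T (Ti); 46:C/T (Ti).
Of the 5 differences, 3 transitions and 2 transversions, so the answer is 2.

2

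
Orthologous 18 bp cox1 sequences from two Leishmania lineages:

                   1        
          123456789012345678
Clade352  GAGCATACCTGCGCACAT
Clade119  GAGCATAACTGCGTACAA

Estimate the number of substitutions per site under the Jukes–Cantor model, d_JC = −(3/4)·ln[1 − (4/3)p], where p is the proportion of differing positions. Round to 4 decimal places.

The sequences differ at positions 8 (C/A), 14 (C/T), 18 (T/A).
p = 3/18 = 0.166667.
d = −0.75 · ln(1 − (4/3)·0.166667) = −0.75 · ln(0.777777) = −0.75 · (-0.251315) = 0.1885.

0.1885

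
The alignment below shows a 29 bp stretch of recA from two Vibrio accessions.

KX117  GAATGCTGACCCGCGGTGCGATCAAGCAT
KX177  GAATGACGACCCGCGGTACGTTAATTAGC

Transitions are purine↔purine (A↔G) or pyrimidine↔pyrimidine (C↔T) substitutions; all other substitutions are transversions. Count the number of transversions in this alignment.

Mismatches occur at site 6 (C↔A, transversion), site 7 (T↔C, transition), site 18 (G↔A, transition), site 21 (A↔T, transversion), site 23 (C↔A, transversion), site 25 (A↔T, transversion), site 26 (G↔T, transversion), site 27 (C↔A, transversion), site 28 (A↔G, transition), site 29 (T↔C, transition).
Of the 10 differences, 4 transitions and 6 transversions, so the answer is 6.

6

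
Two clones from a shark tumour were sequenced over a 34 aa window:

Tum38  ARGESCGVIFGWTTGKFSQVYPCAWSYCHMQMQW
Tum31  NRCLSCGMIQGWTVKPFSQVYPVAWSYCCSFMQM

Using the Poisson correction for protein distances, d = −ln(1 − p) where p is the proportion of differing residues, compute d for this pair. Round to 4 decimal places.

0.4818

The sequences differ at positions 1 (A/N), 3 (G/C), 4 (E/L), 8 (V/M), 10 (F/Q), 14 (T/V), 15 (G/K), 16 (K/P), 23 (C/V), 29 (H/C), 30 (M/S), 31 (Q/F), 34 (W/M).
p = 13/34 = 0.382353.
d = −ln(1 − 0.382353) = −ln(0.617647) = 0.4818.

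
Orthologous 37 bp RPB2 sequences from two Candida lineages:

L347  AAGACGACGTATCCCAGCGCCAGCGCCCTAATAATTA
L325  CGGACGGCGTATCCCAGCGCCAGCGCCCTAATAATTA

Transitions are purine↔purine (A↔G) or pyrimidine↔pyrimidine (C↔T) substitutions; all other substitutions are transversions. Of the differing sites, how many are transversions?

Differing sites — 1:A/C (Tv); 2:A/G (Ti); 7:A/G (Ti).
Of the 3 differences, 2 transitions and 1 transversion, so the answer is 1.

1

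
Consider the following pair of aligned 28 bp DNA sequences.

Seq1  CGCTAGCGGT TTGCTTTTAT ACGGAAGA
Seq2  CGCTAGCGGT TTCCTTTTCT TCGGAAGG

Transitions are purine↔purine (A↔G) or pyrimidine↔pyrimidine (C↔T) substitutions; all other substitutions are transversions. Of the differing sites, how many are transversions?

3

The sequences differ at positions 13 (G/C, transversion), 19 (A/C, transversion), 21 (A/T, transversion), 28 (A/G, transition).
Of the 4 differences, 1 transition and 3 transversions, so the answer is 3.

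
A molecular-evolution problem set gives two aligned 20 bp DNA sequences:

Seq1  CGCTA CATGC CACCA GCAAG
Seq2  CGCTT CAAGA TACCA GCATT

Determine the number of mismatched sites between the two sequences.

Differing sites — 5:A/T; 8:T/A; 10:C/A; 11:C/T; 19:A/T; 20:G/T.
That gives 6 mismatches out of 20 aligned sites, so the Hamming distance is 6.

6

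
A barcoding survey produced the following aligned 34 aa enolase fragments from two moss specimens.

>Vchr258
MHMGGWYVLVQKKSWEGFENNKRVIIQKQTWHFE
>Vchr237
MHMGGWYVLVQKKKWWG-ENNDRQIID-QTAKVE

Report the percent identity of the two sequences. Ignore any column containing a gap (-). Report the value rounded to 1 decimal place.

Excluding the 2 gap columns leaves 32 comparable sites.
Differing sites — 14:S/K; 16:E/W; 22:K/D; 24:V/Q; 27:Q/D; 31:W/A; 32:H/K; 33:F/V.
24 of the 32 comparable sites match, so the percent identity is 24/32 × 100 = 75.0%.

75.0%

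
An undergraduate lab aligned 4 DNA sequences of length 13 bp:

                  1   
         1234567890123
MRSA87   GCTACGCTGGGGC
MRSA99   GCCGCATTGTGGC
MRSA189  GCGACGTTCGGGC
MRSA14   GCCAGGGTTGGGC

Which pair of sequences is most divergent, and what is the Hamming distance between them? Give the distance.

6

Pairwise Hamming distances:
  MRSA87 vs MRSA99: 5
  MRSA87 vs MRSA189: 3
  MRSA87 vs MRSA14: 4
  MRSA99 vs MRSA189: 5
  MRSA99 vs MRSA14: 6
  MRSA189 vs MRSA14: 4
The largest is 6, between MRSA99 and MRSA14.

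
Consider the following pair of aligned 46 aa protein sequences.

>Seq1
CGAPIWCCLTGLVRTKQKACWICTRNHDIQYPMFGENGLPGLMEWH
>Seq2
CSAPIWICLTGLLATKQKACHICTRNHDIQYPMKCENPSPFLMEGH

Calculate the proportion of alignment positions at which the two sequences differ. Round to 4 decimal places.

Mismatches occur at site 2 (G→S), site 7 (C→I), site 13 (V→L), site 14 (R→A), site 21 (W→H), site 34 (F→K), site 35 (G→C), site 38 (G→P), site 39 (L→S), site 41 (G→F), site 45 (W→G).
There are 11 differences over 46 sites, so p = 11/46 = 0.2391.

0.2391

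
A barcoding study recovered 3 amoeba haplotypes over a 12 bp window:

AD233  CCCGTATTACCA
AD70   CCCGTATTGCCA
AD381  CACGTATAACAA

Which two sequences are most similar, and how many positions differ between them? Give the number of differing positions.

Pairwise Hamming distances:
  AD233 vs AD70: 1
  AD233 vs AD381: 3
  AD70 vs AD381: 4
The smallest is 1, between AD233 and AD70.

1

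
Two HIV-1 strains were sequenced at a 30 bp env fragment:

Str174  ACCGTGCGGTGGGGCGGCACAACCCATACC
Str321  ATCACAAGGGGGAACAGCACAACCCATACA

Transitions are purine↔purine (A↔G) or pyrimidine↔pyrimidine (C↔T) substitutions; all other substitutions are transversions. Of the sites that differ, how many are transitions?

7

The sequences differ at positions 2 (C/T, transition), 4 (G/A, transition), 5 (T/C, transition), 6 (G/A, transition), 7 (C/A, transversion), 10 (T/G, transversion), 13 (G/A, transition), 14 (G/A, transition), 16 (G/A, transition), 30 (C/A, transversion).
Of the 10 differences, 7 transitions and 3 transversions, so the answer is 7.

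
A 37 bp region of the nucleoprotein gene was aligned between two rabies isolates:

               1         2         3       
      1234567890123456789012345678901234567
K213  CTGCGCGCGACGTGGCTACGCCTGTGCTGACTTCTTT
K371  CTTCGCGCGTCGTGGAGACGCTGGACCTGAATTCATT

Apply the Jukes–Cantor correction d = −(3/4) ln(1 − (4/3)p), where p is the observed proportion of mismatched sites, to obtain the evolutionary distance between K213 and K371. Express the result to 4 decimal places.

Differing sites — 3:G/T; 10:A/T; 16:C/A; 17:T/G; 22:C/T; 23:T/G; 25:T/A; 26:G/C; 31:C/A; 35:T/A.
p = 10/37 = 0.270270.
d = −0.75 · ln(1 − (4/3)·0.270270) = −0.75 · ln(0.639640) = −0.75 · (-0.446850) = 0.3351.

0.3351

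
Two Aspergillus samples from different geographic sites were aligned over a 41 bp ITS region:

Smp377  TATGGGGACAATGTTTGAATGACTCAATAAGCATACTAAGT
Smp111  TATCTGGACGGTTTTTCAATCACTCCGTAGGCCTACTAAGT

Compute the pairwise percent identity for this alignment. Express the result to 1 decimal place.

Mismatches occur at site 4 (G/C), site 5 (G/T), site 10 (A/G), site 11 (A/G), site 13 (G/T), site 17 (G/C), site 21 (G/C), site 26 (A/C), site 27 (A/G), site 30 (A/G), site 33 (A/C).
30 of the 41 sites match, so the percent identity is 30/41 × 100 = 73.2%.

73.2%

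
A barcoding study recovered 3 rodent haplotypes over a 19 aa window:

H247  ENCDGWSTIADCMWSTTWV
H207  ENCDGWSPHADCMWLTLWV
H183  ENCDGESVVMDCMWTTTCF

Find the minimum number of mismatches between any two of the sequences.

4

Pairwise Hamming distances:
  H247 vs H207: 4
  H247 vs H183: 7
  H207 vs H183: 8
The smallest is 4, between H247 and H207.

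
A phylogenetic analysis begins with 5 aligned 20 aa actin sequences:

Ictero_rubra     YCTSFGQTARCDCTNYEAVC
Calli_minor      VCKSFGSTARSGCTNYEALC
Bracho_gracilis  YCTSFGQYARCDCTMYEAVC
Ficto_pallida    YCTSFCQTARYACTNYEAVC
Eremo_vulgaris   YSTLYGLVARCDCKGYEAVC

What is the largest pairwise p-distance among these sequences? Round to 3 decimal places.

Pairwise Hamming distances:
  Ictero_rubra vs Calli_minor: 6
  Ictero_rubra vs Bracho_gracilis: 2
  Ictero_rubra vs Ficto_pallida: 3
  Ictero_rubra vs Eremo_vulgaris: 7
  Calli_minor vs Bracho_gracilis: 8
  Calli_minor vs Ficto_pallida: 7
  Calli_minor vs Eremo_vulgaris: 12
  Bracho_gracilis vs Ficto_pallida: 5
  Bracho_gracilis vs Eremo_vulgaris: 7
  Ficto_pallida vs Eremo_vulgaris: 10
The largest is 12 mismatches, between Calli_minor and Eremo_vulgaris; p = 12/20 = 0.600.

0.600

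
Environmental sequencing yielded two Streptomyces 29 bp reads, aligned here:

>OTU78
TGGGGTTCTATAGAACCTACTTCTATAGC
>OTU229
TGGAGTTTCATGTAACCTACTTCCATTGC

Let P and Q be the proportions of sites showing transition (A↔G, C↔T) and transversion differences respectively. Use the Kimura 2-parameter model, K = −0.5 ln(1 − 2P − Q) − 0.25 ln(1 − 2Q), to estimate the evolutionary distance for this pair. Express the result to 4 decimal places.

Mismatches occur at site 4 (G→A, transition), site 8 (C→T, transition), site 9 (T→C, transition), site 12 (A→G, transition), site 13 (G→T, transversion), site 24 (T→C, transition), site 27 (A→T, transversion).
Of the 7 differences, 5 transitions and 2 transversions over 29 sites: P = 5/29 = 0.172414, Q = 2/29 = 0.068966.
d = −0.5·ln(0.586206) − 0.25·ln(0.862068) = −0.5·(-0.534084) − 0.25·(-0.148421) = 0.3041.

0.3041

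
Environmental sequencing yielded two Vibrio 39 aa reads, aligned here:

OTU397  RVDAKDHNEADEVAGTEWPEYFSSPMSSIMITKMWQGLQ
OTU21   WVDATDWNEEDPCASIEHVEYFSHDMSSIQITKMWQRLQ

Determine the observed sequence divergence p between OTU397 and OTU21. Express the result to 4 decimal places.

0.3590

Differing sites — 1:R/W; 5:K/T; 7:H/W; 10:A/E; 12:E/P; 13:V/C; 15:G/S; 16:T/I; 18:W/H; 19:P/V; 24:S/H; 25:P/D; 30:M/Q; 37:G/R.
There are 14 differences over 39 sites, so p = 14/39 = 0.3590.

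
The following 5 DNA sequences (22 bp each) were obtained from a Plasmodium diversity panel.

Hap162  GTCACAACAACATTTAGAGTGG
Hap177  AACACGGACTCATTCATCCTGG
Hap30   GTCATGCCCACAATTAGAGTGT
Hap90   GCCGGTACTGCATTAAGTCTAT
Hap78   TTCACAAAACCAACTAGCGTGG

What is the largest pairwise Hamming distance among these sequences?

Pairwise Hamming distances:
  Hap162 vs Hap177: 11
  Hap162 vs Hap30: 6
  Hap162 vs Hap90: 11
  Hap162 vs Hap78: 6
  Hap177 vs Hap30: 12
  Hap177 vs Hap90: 14
  Hap177 vs Hap78: 11
  Hap30 vs Hap90: 12
  Hap30 vs Hap78: 10
  Hap90 vs Hap78: 15
The largest is 15, between Hap90 and Hap78.

15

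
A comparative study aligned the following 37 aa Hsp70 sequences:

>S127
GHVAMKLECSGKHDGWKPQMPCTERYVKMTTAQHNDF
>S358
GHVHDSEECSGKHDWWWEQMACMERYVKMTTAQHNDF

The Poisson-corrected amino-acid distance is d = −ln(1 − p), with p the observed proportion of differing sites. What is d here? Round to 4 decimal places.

The sequences differ at positions 4 (A/H), 5 (M/D), 6 (K/S), 7 (L/E), 15 (G/W), 17 (K/W), 18 (P/E), 21 (P/A), 23 (T/M).
p = 9/37 = 0.243243.
d = −ln(1 − 0.243243) = −ln(0.756757) = 0.2787.

0.2787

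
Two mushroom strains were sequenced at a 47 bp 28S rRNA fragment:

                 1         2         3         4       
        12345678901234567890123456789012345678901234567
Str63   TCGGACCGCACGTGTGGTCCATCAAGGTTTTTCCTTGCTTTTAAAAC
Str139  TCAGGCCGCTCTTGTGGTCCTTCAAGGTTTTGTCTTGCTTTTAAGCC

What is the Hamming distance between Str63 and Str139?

9

Mismatches occur at site 3 (G/A), site 5 (A/G), site 10 (A/T), site 12 (G/T), site 21 (A/T), site 32 (T/G), site 33 (C/T), site 45 (A/G), site 46 (A/C).
That gives 9 mismatches out of 47 aligned sites, so the Hamming distance is 9.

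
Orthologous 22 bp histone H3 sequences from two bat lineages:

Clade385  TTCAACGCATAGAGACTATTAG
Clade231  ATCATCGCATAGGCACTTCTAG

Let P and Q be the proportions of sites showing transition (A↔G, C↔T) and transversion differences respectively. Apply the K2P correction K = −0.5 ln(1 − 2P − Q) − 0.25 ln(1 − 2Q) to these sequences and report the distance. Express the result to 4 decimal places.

Mismatches occur at site 1 (T/A, transversion), site 5 (A/T, transversion), site 13 (A/G, transition), site 14 (G/C, transversion), site 18 (A/T, transversion), site 19 (T/C, transition).
Of the 6 differences, 2 transitions and 4 transversions over 22 sites: P = 2/22 = 0.090909, Q = 4/22 = 0.181818.
d = −0.5·ln(0.636364) − 0.25·ln(0.636364) = −0.5·(-0.451985) − 0.25·(-0.451985) = 0.3390.

0.3390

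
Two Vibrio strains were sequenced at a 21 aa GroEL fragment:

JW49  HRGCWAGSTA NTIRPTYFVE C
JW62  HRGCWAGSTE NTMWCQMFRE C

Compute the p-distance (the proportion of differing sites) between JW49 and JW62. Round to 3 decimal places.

The sequences differ at positions 10 (A/E), 13 (I/M), 14 (R/W), 15 (P/C), 16 (T/Q), 17 (Y/M), 19 (V/R).
There are 7 differences over 21 sites, so p = 7/21 = 0.333.

0.333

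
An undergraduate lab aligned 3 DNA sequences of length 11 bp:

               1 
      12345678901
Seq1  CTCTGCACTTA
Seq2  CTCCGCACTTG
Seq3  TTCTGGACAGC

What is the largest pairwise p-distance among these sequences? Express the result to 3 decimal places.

Pairwise Hamming distances:
  Seq1 vs Seq2: 2
  Seq1 vs Seq3: 5
  Seq2 vs Seq3: 6
The largest is 6 mismatches, between Seq2 and Seq3; p = 6/11 = 0.545.

0.545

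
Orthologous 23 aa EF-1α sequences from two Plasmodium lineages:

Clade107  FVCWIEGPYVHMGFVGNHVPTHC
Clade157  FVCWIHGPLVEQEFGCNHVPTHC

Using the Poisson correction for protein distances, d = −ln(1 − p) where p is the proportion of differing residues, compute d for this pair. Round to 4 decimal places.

Differing sites — 6:E/H; 9:Y/L; 11:H/E; 12:M/Q; 13:G/E; 15:V/G; 16:G/C.
p = 7/23 = 0.304348.
d = −ln(1 − 0.304348) = −ln(0.695652) = 0.3629.

0.3629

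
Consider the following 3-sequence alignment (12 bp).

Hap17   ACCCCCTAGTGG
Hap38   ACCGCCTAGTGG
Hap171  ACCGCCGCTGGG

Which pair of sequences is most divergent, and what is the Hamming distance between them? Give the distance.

5

Pairwise Hamming distances:
  Hap17 vs Hap38: 1
  Hap17 vs Hap171: 5
  Hap38 vs Hap171: 4
The largest is 5, between Hap17 and Hap171.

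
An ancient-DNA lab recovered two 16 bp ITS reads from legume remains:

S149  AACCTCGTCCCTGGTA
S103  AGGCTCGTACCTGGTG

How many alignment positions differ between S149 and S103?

4

The sequences differ at positions 2 (A/G), 3 (C/G), 9 (C/A), 16 (A/G).
That gives 4 mismatches out of 16 aligned sites, so the Hamming distance is 4.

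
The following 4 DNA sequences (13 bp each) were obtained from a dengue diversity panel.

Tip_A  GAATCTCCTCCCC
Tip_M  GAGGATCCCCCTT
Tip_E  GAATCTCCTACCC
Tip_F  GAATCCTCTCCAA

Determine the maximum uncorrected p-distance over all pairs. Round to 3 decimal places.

Pairwise Hamming distances:
  Tip_A vs Tip_M: 6
  Tip_A vs Tip_E: 1
  Tip_A vs Tip_F: 4
  Tip_M vs Tip_E: 7
  Tip_M vs Tip_F: 8
  Tip_E vs Tip_F: 5
The largest is 8 mismatches, between Tip_M and Tip_F; p = 8/13 = 0.615.

0.615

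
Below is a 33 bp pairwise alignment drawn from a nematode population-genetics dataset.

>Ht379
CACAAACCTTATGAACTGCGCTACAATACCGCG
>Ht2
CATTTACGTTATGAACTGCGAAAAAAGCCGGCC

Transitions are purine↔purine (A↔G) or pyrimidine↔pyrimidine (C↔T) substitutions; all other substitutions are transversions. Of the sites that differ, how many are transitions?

1

Differing sites — 3:C/T (Ti); 4:A/T (Tv); 5:A/T (Tv); 8:C/G (Tv); 21:C/A (Tv); 22:T/A (Tv); 24:C/A (Tv); 27:T/G (Tv); 28:A/C (Tv); 30:C/G (Tv); 33:G/C (Tv).
Of the 11 differences, 1 transition and 10 transversions, so the answer is 1.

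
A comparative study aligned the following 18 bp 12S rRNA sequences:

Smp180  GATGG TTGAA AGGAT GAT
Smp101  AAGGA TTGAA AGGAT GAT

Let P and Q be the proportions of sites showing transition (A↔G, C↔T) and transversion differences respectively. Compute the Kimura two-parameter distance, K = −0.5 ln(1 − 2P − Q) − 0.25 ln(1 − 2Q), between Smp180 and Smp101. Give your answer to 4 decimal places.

Differing sites — 1:G/A (Ti); 3:T/G (Tv); 5:G/A (Ti).
Of the 3 differences, 2 transitions and 1 transversion over 18 sites: P = 2/18 = 0.111111, Q = 1/18 = 0.055556.
d = −0.5·ln(0.722222) − 0.25·ln(0.888888) = −0.5·(-0.325423) − 0.25·(-0.117784) = 0.1922.

0.1922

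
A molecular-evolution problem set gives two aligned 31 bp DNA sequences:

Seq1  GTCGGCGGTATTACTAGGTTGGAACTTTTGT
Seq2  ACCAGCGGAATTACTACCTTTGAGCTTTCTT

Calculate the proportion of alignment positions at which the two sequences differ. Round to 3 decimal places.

Mismatches occur at site 1 (G↔A), site 2 (T↔C), site 4 (G↔A), site 9 (T↔A), site 17 (G↔C), site 18 (G↔C), site 21 (G↔T), site 24 (A↔G), site 29 (T↔C), site 30 (G↔T).
There are 10 differences over 31 sites, so p = 10/31 = 0.323.

0.323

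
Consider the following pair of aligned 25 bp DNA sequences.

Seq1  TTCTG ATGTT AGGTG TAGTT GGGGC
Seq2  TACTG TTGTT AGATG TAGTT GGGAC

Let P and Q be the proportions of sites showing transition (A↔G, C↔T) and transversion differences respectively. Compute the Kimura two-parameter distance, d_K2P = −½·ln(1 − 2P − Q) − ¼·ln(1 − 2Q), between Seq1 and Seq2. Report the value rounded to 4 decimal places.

0.1808

Mismatches occur at site 2 (T↔A, transversion), site 6 (A↔T, transversion), site 13 (G↔A, transition), site 24 (G↔A, transition).
Of the 4 differences, 2 transitions and 2 transversions over 25 sites: P = 2/25 = 0.080000, Q = 2/25 = 0.080000.
d = −0.5·ln(0.760000) − 0.25·ln(0.840000) = −0.5·(-0.274437) − 0.25·(-0.174353) = 0.1808.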